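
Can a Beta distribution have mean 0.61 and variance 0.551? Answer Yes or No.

The Beta variance bound is σ² < μ(1−μ).
Here μ(1−μ) = 0.61×0.39 = 0.2379, and 0.551 ≥ 0.2379.

No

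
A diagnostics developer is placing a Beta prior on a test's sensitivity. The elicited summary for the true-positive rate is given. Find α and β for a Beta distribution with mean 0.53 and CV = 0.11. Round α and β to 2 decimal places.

α = 38.31, β = 33.98

Var = (CV·μ)² = (0.11×0.53)² = 0.003399.
α+β = μ(1−μ)/Var − 1 = 0.2491/0.003399 − 1 = 72.2886.
Thus α = 0.53·72.2886 = 38.31 and β = 0.47·72.2886 = 33.98.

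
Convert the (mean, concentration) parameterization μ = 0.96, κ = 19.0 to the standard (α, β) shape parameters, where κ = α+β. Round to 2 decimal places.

α = 18.24, β = 0.76

Split κ in proportion μ : (1−μ): α = 0.96·19.0 = 18.24, β = 19.0 − 18.24 = 0.76.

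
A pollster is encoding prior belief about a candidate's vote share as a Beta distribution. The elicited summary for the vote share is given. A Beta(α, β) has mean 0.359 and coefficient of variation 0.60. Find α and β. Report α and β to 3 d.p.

α = 1.422, β = 2.538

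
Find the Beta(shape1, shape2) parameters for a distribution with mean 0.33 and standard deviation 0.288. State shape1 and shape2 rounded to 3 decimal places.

First σ² = 0.082944. Setting shape1 = μn, shape2 = (1−μ)n with n = shape1+shape2,
μ(1−μ)/(n+1) = 0.082944 ⇒ n+1 = 0.2211/0.082944 = 2.6657 ⇒ n = 1.6657.
Hence shape1 = 0.33×1.6657 = 0.550, shape2 = 0.67×1.6657 = 1.116.

shape1 = 0.550, shape2 = 1.116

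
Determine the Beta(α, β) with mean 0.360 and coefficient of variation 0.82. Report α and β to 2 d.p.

α = 0.59, β = 1.05

Var = (CV·μ)² = (0.82×0.360)² = 0.087143.
α+β = μ(1−μ)/Var − 1 = 0.230400/0.087143 − 1 = 1.6439.
Thus α = 0.360·1.6439 = 0.59 and β = 0.640·1.6439 = 1.05.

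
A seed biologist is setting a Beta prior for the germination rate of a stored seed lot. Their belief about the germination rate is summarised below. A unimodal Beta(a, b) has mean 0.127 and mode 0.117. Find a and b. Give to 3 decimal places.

Let s = a+b. Mean gives a = μs = 0.127s; mode gives (a−1)/(s−2) = 0.117.
Substituting: 0.127s − 1 = 0.117(s−2) = 0.117s − 0.234, so 0.010s = 0.766 and s = 76.6000.
Then a = 0.127×76.6000 = 9.728 and b = s−a = 66.872.

a = 9.728, b = 66.872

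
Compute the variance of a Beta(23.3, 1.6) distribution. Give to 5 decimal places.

α+β = 24.9 and αβ = 37.28, so Var = αβ/[(α+β)²(α+β+1)] = 37.28/16058.259 = 0.00232.

0.00232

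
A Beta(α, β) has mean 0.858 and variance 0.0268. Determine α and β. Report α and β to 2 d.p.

Let s = α+β. The Beta variance is μ(1−μ)/(s+1).
So s+1 = μ(1−μ)/σ² = (0.858×0.142)/0.0268 = 0.121836/0.0268 = 4.5461, giving s = 3.5461.
Then α = μs = 0.858×3.5461 = 3.04 and β = (1−μ)s = 0.142×3.5461 = 0.50.

α = 3.04, β = 0.50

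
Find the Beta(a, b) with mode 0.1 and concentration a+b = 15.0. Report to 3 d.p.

a = 2.300, b = 12.700

For a,b>1 the mode is (a−1)/(a+b−2), so a = mode·(κ−2)+1 = 0.1×13.0+1 = 2.300.
And b = (1−mode)·(κ−2)+1 = 0.9×13.0+1 = 12.700.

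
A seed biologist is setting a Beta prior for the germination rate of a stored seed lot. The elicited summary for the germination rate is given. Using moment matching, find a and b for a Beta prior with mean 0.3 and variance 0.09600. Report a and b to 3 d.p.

a = 0.356, b = 0.831

Write ν = a+b; then a = μν and Var = μ(1−μ)/(ν+1).
ν = μ(1−μ)/Var − 1 = 0.21/0.09600 − 1 = 1.1875.
a = 0.3·1.1875 = 0.356, b = 0.7·1.1875 = 0.831.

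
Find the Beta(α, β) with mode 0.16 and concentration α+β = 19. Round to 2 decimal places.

Mode = (α−1)/(κ−2) with κ = α+β, so α−1 = 0.16·17 = 2.72.
α = 3.72; β = κ − α = 15.28.

α = 3.72, β = 15.28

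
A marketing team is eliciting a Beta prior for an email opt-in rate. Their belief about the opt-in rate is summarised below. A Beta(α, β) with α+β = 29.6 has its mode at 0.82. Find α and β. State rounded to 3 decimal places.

α = 23.632, β = 5.968

Mode = (α−1)/(κ−2) with κ = α+β, so α−1 = 0.82·27.6 = 22.632.
α = 23.632; β = κ − α = 5.968.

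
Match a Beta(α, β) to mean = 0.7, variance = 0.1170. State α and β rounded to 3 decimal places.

Write ν = α+β; then α = μν and Var = μ(1−μ)/(ν+1).
ν = μ(1−μ)/Var − 1 = 0.21/0.1170 − 1 = 0.7949.
α = 0.7·0.7949 = 0.556, β = 0.3·0.7949 = 0.238.

α = 0.556, β = 0.238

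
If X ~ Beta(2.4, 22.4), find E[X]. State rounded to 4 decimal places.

The Beta mean is α/(α+β) = 2.4/(2.4+22.4) = 0.0968.

0.0968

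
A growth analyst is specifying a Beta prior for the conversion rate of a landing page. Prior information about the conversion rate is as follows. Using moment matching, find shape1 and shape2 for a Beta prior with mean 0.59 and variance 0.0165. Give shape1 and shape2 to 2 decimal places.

shape1 = 8.06, shape2 = 5.60

Write ν = shape1+shape2; then shape1 = μν and Var = μ(1−μ)/(ν+1).
ν = μ(1−μ)/Var − 1 = 0.2419/0.0165 − 1 = 13.6606.
shape1 = 0.59·13.6606 = 8.06, shape2 = 0.41·13.6606 = 5.60.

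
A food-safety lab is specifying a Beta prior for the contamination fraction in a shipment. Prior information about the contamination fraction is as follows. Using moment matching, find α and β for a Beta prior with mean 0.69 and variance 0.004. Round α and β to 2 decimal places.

α = 36.21, β = 16.27

Let s = α+β. The Beta variance is μ(1−μ)/(s+1).
So s+1 = μ(1−μ)/σ² = (0.69×0.31)/0.004 = 0.2139/0.004 = 53.4750, giving s = 52.4750.
Then α = μs = 0.69×52.4750 = 36.21 and β = (1−μ)s = 0.31×52.4750 = 16.27.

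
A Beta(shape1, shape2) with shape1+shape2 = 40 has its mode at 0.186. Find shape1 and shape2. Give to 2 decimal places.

shape1 = 8.07, shape2 = 31.93

For shape1,shape2>1 the mode is (shape1−1)/(shape1+shape2−2), so shape1 = mode·(κ−2)+1 = 0.186×38+1 = 8.07.
And shape2 = (1−mode)·(κ−2)+1 = 0.814×38+1 = 31.93.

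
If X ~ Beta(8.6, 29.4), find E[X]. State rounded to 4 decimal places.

The Beta mean is α/(α+β) = 8.6/(8.6+29.4) = 0.2263.

0.2263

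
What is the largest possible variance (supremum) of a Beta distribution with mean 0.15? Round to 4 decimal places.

0.1275

For fixed mean μ the Beta variance is μ(1−μ)/(α+β+1), increasing as α+β decreases.
Its least upper bound (not attained) is μ(1−μ) = 0.15·0.85 = 0.1275.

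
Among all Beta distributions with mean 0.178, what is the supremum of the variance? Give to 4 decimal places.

Var = μ(1−μ)/(α+β+1), which approaches μ(1−μ) as α+β → 0.
So the supremum is μ(1−μ) = 0.178×0.822 = 0.1463.

0.1463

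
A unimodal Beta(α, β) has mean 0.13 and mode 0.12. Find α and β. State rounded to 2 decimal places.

With s = α+β: μ = α/s and mode = (α−1)/(s−2). Eliminating α = μs,
μs − 1 = m(s−2) ⇒ s(μ−m) = 1−2m ⇒ s = 0.76/0.01 = 76.0000.
So α = μs = 9.88, β = (1−μ)s = 66.12.

α = 9.88, β = 66.12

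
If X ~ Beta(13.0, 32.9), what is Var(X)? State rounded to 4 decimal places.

Var = αβ/[(α+β)²(α+β+1)] = (13.0×32.9)/(45.9²×46.9) = 427.70/98809.389 = 0.0043.

0.0043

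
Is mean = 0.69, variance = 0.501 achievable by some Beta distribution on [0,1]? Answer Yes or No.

No

The Beta variance bound is σ² < μ(1−μ).
Here μ(1−μ) = 0.69×0.31 = 0.2139, and 0.501 ≥ 0.2139.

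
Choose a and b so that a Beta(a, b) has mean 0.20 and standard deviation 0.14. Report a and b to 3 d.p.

First σ² = 0.0196. Setting a = μn, b = (1−μ)n with n = a+b,
μ(1−μ)/(n+1) = 0.0196 ⇒ n+1 = 0.1600/0.0196 = 8.1633 ⇒ n = 7.1633.
Hence a = 0.20×7.1633 = 1.433, b = 0.80×7.1633 = 5.731.

a = 1.433, b = 5.731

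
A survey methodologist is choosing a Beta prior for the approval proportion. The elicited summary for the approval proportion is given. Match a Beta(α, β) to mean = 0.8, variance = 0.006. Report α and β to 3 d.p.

By moment matching, α+β = μ(1−μ)/σ² − 1 = (0.8·0.2)/0.006 − 1 = 26.6667 − 1 = 25.6667.
Since α/(α+β) = μ, α = 0.8·25.6667 = 20.533 and β = 0.2·25.6667 = 5.133.

α = 20.533, β = 5.133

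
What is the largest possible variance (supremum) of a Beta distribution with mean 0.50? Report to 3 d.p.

Var = μ(1−μ)/(α+β+1), which approaches μ(1−μ) as α+β → 0.
So the supremum is μ(1−μ) = 0.50×0.50 = 0.250.

0.250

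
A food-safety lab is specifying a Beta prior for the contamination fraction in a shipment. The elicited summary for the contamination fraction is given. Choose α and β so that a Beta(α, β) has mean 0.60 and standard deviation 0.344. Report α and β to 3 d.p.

σ² = 0.344² = 0.118336.
With s = α+β, Var = μ(1−μ)/(s+1), so s+1 = (0.60×0.40)/0.118336 = 2.0281 and s = 1.0281.
α = μs = 0.617, β = (1−μ)s = 0.411.

α = 0.617, β = 0.411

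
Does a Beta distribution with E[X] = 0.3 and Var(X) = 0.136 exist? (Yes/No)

Yes

A Beta with mean μ has variance μ(1−μ)/(α+β+1) < μ(1−μ).
Here μ(1−μ) = 0.3×0.7 = 0.21, and 0.136 < 0.21.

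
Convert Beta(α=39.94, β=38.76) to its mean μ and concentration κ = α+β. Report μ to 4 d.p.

μ = 0.5075, κ = 78.70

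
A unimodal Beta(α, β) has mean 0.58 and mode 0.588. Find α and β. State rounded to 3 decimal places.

α = 12.760, β = 9.240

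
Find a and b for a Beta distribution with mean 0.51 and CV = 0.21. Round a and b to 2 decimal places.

σ = CV·μ = 0.21×0.51 = 0.10710, so σ² = 0.011470.
s+1 = μ(1−μ)/σ² = 0.2499/0.011470 = 21.7865, so s = a+b = 20.7865.
a = μs = 10.60, b = (1−μ)s = 10.19.

a = 10.60, b = 10.19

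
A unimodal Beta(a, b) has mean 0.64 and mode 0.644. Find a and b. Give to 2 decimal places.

With s = a+b: μ = a/s and mode = (a−1)/(s−2). Eliminating a = μs,
μs − 1 = m(s−2) ⇒ s(μ−m) = 1−2m ⇒ s = -0.288/-0.004 = 72.0000.
So a = μs = 46.08, b = (1−μ)s = 25.92.

a = 46.08, b = 25.92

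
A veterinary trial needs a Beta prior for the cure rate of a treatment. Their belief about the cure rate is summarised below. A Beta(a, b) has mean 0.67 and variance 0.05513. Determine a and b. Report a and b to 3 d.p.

By moment matching, a+b = μ(1−μ)/σ² − 1 = (0.67·0.33)/0.05513 − 1 = 4.0105 − 1 = 3.0105.
Since a/(a+b) = μ, a = 0.67·3.0105 = 2.017 and b = 0.33·3.0105 = 0.993.

a = 2.017, b = 0.993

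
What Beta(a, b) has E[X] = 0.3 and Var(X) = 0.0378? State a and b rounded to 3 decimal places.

a = 1.367, b = 3.189

Let s = a+b. The Beta variance is μ(1−μ)/(s+1).
So s+1 = μ(1−μ)/σ² = (0.3×0.7)/0.0378 = 0.21/0.0378 = 5.5556, giving s = 4.5556.
Then a = μs = 0.3×4.5556 = 1.367 and b = (1−μ)s = 0.7×4.5556 = 3.189.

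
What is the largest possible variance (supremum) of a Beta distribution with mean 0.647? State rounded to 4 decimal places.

0.2284

Var = μ(1−μ)/(α+β+1), which approaches μ(1−μ) as α+β → 0.
So the supremum is μ(1−μ) = 0.647×0.353 = 0.2284.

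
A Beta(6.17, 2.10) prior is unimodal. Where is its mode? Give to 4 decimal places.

With α,β > 1, mode = (α−1)/(α+β−2) = 5.17/6.27 = 0.8246.

0.8246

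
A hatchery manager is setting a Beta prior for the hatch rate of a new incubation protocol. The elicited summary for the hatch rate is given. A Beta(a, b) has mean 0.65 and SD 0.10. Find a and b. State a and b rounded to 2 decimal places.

σ² = 0.10² = 0.0100.
With s = a+b, Var = μ(1−μ)/(s+1), so s+1 = (0.65×0.35)/0.0100 = 22.7500 and s = 21.7500.
a = μs = 14.14, b = (1−μ)s = 7.61.

a = 14.14, b = 7.61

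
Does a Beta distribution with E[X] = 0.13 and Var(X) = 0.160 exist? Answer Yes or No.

For any Beta, Var(X) < E[X]·(1−E[X]).
Here μ(1−μ) = 0.13×0.87 = 0.1131, and 0.160 ≥ 0.1131.

No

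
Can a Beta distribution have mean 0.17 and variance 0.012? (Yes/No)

The Beta variance bound is σ² < μ(1−μ).
Here μ(1−μ) = 0.17×0.83 = 0.1411, and 0.012 < 0.1411.

Yes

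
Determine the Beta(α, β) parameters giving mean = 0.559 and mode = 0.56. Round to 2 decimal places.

With s = α+β: μ = α/s and mode = (α−1)/(s−2). Eliminating α = μs,
μs − 1 = m(s−2) ⇒ s(μ−m) = 1−2m ⇒ s = -0.12/-0.001 = 120.0000.
So α = μs = 67.08, β = (1−μ)s = 52.92.

α = 67.08, β = 52.92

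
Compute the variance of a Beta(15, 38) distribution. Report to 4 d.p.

0.0038

Var = αβ/[(α+β)²(α+β+1)] = (15×38)/(53²×54) = 570/151686 = 0.0038.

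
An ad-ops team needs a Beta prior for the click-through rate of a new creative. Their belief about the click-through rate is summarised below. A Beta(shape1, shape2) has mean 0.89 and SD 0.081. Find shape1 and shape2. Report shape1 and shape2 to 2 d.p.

shape1 = 12.39, shape2 = 1.53

First σ² = 0.006561. Setting shape1 = μn, shape2 = (1−μ)n with n = shape1+shape2,
μ(1−μ)/(n+1) = 0.006561 ⇒ n+1 = 0.0979/0.006561 = 14.9215 ⇒ n = 13.9215.
Hence shape1 = 0.89×13.9215 = 12.39, shape2 = 0.11×13.9215 = 1.53.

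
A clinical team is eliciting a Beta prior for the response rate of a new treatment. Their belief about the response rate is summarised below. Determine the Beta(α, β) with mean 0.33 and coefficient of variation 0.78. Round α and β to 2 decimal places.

Var = (CV·μ)² = (0.78×0.33)² = 0.066255.
α+β = μ(1−μ)/Var − 1 = 0.2211/0.066255 − 1 = 2.3371.
Thus α = 0.33·2.3371 = 0.77 and β = 0.67·2.3371 = 1.57.

α = 0.77, β = 1.57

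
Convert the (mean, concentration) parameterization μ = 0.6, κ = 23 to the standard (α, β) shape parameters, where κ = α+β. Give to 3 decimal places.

Split κ in proportion μ : (1−μ): α = 0.6·23 = 13.800, β = 23 − 13.800 = 9.200.

α = 13.800, β = 9.200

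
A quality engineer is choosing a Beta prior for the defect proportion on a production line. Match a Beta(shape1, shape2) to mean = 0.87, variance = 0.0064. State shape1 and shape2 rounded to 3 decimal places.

shape1 = 14.505, shape2 = 2.167

Write ν = shape1+shape2; then shape1 = μν and Var = μ(1−μ)/(ν+1).
ν = μ(1−μ)/Var − 1 = 0.1131/0.0064 − 1 = 16.6719.
shape1 = 0.87·16.6719 = 14.505, shape2 = 0.13·16.6719 = 2.167.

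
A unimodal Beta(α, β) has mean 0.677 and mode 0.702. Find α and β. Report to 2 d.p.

α = 10.94, β = 5.22

Let s = α+β. Mean gives α = μs = 0.677s; mode gives (α−1)/(s−2) = 0.702.
Substituting: 0.677s − 1 = 0.702(s−2) = 0.702s − 1.404, so -0.025s = -0.404 and s = 16.1600.
Then α = 0.677×16.1600 = 10.94 and β = s−α = 5.22.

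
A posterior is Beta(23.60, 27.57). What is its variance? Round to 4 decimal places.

μ = 23.60/51.17 = 0.461208; Var = μ(1−μ)/(α+β+1) = 0.2484952/52.17 = 0.0048.

0.0048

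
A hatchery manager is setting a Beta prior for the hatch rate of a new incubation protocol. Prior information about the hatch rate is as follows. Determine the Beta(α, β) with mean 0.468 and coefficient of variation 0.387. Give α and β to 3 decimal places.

α = 3.084, β = 3.506

Var = (CV·μ)² = (0.387×0.468)² = 0.032803.
α+β = μ(1−μ)/Var − 1 = 0.248976/0.032803 − 1 = 6.5900.
Thus α = 0.468·6.5900 = 3.084 and β = 0.532·6.5900 = 3.506.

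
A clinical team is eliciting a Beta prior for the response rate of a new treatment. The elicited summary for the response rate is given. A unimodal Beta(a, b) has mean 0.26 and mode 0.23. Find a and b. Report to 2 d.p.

With s = a+b: μ = a/s and mode = (a−1)/(s−2). Eliminating a = μs,
μs − 1 = m(s−2) ⇒ s(μ−m) = 1−2m ⇒ s = 0.54/0.03 = 18.0000.
So a = μs = 4.68, b = (1−μ)s = 13.32.

a = 4.68, b = 13.32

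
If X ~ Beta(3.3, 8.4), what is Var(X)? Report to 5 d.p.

0.01594

α+β = 11.7 and αβ = 27.72, so Var = αβ/[(α+β)²(α+β+1)] = 27.72/1738.503 = 0.01594.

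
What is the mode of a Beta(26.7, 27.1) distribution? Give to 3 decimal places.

The density x^(α−1)(1−x)^(β−1) is maximised at (α−1)/(α+β−2) = 25.7/51.8 = 0.496.

0.496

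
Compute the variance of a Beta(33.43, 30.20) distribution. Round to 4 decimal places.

0.0039

Var = αβ/[(α+β)²(α+β+1)] = (33.43×30.20)/(63.63²×64.63) = 1009.5860/261672.451047 = 0.0039.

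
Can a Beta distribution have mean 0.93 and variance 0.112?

No

A Beta with mean μ has variance μ(1−μ)/(α+β+1) < μ(1−μ).
Here μ(1−μ) = 0.93×0.07 = 0.0651, and 0.112 ≥ 0.0651.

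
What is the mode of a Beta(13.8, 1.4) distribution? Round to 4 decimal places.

0.9697

With α,β > 1, mode = (α−1)/(α+β−2) = 12.8/13.2 = 0.9697.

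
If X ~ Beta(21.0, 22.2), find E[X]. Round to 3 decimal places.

The Beta mean is α/(α+β) = 21.0/(21.0+22.2) = 0.486.

0.486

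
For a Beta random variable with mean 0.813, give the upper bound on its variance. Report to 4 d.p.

Var = μ(1−μ)/(α+β+1), which approaches μ(1−μ) as α+β → 0.
So the supremum is μ(1−μ) = 0.813×0.187 = 0.1520.

0.1520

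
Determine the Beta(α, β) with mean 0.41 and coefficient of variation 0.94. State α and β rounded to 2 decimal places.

α = 0.26, β = 0.37

Var = (CV·μ)² = (0.94×0.41)² = 0.148533.
α+β = μ(1−μ)/Var − 1 = 0.2419/0.148533 − 1 = 0.6286.
Thus α = 0.41·0.6286 = 0.26 and β = 0.59·0.6286 = 0.37.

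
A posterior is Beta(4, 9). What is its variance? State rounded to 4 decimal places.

0.0152

Var = αβ/[(α+β)²(α+β+1)] = (4×9)/(13²×14) = 36/2366 = 0.0152.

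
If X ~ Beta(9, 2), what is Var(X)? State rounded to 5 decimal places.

0.01240

α+β = 11 and αβ = 18, so Var = αβ/[(α+β)²(α+β+1)] = 18/1452 = 0.01240.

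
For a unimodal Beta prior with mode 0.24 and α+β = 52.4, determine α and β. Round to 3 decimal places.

α = 13.096, β = 39.304

Mode = (α−1)/(κ−2) with κ = α+β, so α−1 = 0.24·50.4 = 12.096.
α = 13.096; β = κ − α = 39.304.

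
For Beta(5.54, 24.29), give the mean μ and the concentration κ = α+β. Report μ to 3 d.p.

κ = α+β = 5.54+24.29 = 29.83; μ = α/κ = 5.54/29.83 = 0.186.

μ = 0.186, κ = 29.83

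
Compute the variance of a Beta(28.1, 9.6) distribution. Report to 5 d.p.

Var = αβ/[(α+β)²(α+β+1)] = (28.1×9.6)/(37.7²×38.7) = 269.76/55003.923 = 0.00490.

0.00490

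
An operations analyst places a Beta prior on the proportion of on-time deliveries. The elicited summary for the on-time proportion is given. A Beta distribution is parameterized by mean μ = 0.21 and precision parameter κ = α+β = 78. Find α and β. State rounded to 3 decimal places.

Split κ in proportion μ : (1−μ): α = 0.21·78 = 16.380, β = 78 − 16.380 = 61.620.

α = 16.380, β = 61.620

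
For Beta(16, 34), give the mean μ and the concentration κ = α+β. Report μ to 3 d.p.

μ = 0.320, κ = 50

κ = α+β = 16+34 = 50; μ = α/κ = 16/50 = 0.320.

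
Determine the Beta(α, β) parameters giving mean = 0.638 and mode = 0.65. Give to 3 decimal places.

α = 15.950, β = 9.050

With s = α+β: μ = α/s and mode = (α−1)/(s−2). Eliminating α = μs,
μs − 1 = m(s−2) ⇒ s(μ−m) = 1−2m ⇒ s = -0.30/-0.012 = 25.0000.
So α = μs = 15.950, β = (1−μ)s = 9.050.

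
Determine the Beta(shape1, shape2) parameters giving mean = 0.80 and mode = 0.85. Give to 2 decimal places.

With s = shape1+shape2: μ = shape1/s and mode = (shape1−1)/(s−2). Eliminating shape1 = μs,
μs − 1 = m(s−2) ⇒ s(μ−m) = 1−2m ⇒ s = -0.70/-0.05 = 14.0000.
So shape1 = μs = 11.20, shape2 = (1−μ)s = 2.80.

shape1 = 11.20, shape2 = 2.80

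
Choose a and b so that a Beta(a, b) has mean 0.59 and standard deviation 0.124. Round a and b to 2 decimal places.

a = 8.69, b = 6.04

σ² = 0.124² = 0.015376.
With s = a+b, Var = μ(1−μ)/(s+1), so s+1 = (0.59×0.41)/0.015376 = 15.7323 and s = 14.7323.
a = μs = 8.69, b = (1−μ)s = 6.04.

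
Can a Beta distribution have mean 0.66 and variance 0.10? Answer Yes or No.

A Beta with mean μ has variance μ(1−μ)/(α+β+1) < μ(1−μ).
Here μ(1−μ) = 0.66×0.34 = 0.2244, and 0.10 < 0.2244.

Yes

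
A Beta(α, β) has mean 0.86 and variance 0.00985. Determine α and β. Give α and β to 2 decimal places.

α = 9.65, β = 1.57

Let s = α+β. The Beta variance is μ(1−μ)/(s+1).
So s+1 = μ(1−μ)/σ² = (0.86×0.14)/0.00985 = 0.1204/0.00985 = 12.2234, giving s = 11.2234.
Then α = μs = 0.86×11.2234 = 9.65 and β = (1−μ)s = 0.14×11.2234 = 1.57.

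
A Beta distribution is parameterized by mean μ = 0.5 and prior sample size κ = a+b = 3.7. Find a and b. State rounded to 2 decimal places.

a = μκ = 0.5×3.7 = 1.85 and b = (1−μ)κ = 0.5×3.7 = 1.85.

a = 1.85, b = 1.85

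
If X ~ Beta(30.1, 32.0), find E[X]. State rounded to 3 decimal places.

0.485

The Beta mean is α/(α+β) = 30.1/(30.1+32.0) = 0.485.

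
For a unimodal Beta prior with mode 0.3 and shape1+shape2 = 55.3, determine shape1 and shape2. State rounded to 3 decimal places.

For shape1,shape2>1 the mode is (shape1−1)/(shape1+shape2−2), so shape1 = mode·(κ−2)+1 = 0.3×53.3+1 = 16.990.
And shape2 = (1−mode)·(κ−2)+1 = 0.7×53.3+1 = 38.310.

shape1 = 16.990, shape2 = 38.310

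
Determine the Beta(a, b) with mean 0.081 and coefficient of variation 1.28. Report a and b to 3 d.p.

a = 0.480, b = 5.445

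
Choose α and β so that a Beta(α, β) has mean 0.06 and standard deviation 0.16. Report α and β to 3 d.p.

α = 0.072, β = 1.131

σ² = 0.16² = 0.0256.
With s = α+β, Var = μ(1−μ)/(s+1), so s+1 = (0.06×0.94)/0.0256 = 2.2031 and s = 1.2031.
α = μs = 0.072, β = (1−μ)s = 1.131.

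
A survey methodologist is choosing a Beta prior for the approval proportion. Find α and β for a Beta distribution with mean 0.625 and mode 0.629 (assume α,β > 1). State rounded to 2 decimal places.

α = 40.31, β = 24.19

Let s = α+β. Mean gives α = μs = 0.625s; mode gives (α−1)/(s−2) = 0.629.
Substituting: 0.625s − 1 = 0.629(s−2) = 0.629s − 1.258, so -0.004s = -0.258 and s = 64.5000.
Then α = 0.625×64.5000 = 40.31 and β = s−α = 24.19.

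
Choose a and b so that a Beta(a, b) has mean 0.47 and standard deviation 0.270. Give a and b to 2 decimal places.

Variance = 0.270² = 0.072900. The moment-matching identity a+b = μ(1−μ)/Var − 1 gives
a+b = 0.2491/0.072900 − 1 = 2.4170, so a = μ·2.4170 = 1.14 and b = (1−μ)·2.4170 = 1.28.

a = 1.14, b = 1.28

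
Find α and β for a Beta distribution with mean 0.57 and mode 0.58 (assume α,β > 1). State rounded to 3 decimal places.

α = 9.120, β = 6.880

Let s = α+β. Mean gives α = μs = 0.57s; mode gives (α−1)/(s−2) = 0.58.
Substituting: 0.57s − 1 = 0.58(s−2) = 0.58s − 1.16, so -0.01s = -0.16 and s = 16.0000.
Then α = 0.57×16.0000 = 9.120 and β = s−α = 6.880.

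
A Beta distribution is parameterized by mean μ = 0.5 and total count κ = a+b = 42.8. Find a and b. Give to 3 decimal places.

a = 21.400, b = 21.400

a = μκ = 0.5×42.8 = 21.400 and b = (1−μ)κ = 0.5×42.8 = 21.400.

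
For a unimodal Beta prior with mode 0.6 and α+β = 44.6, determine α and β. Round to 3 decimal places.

For α,β>1 the mode is (α−1)/(α+β−2), so α = mode·(κ−2)+1 = 0.6×42.6+1 = 26.560.
And β = (1−mode)·(κ−2)+1 = 0.4×42.6+1 = 18.040.

α = 26.560, β = 18.040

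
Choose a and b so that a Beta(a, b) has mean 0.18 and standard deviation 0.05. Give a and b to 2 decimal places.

σ² = 0.05² = 0.0025.
With s = a+b, Var = μ(1−μ)/(s+1), so s+1 = (0.18×0.82)/0.0025 = 59.0400 and s = 58.0400.
a = μs = 10.45, b = (1−μ)s = 47.59.

a = 10.45, b = 47.59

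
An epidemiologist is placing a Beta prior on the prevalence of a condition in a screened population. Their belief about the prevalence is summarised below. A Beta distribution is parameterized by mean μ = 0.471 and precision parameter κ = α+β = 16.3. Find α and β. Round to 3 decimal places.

α = μκ = 0.471×16.3 = 7.677 and β = (1−μ)κ = 0.529×16.3 = 8.623.

α = 7.677, β = 8.623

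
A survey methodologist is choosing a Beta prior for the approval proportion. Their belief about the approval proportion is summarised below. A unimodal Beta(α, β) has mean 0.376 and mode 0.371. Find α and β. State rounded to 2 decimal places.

With s = α+β: μ = α/s and mode = (α−1)/(s−2). Eliminating α = μs,
μs − 1 = m(s−2) ⇒ s(μ−m) = 1−2m ⇒ s = 0.258/0.005 = 51.6000.
So α = μs = 19.40, β = (1−μ)s = 32.20.

α = 19.40, β = 32.20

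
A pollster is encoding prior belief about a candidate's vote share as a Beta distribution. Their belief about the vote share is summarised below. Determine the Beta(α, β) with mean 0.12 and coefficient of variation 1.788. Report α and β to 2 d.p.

α = 0.16, β = 1.14

Var = (CV·μ)² = (1.788×0.12)² = 0.046036.
α+β = μ(1−μ)/Var − 1 = 0.1056/0.046036 − 1 = 1.2939.
Thus α = 0.12·1.2939 = 0.16 and β = 0.88·1.2939 = 1.14.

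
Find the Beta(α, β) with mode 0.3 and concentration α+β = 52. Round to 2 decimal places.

α = 16.00, β = 36.00

Mode = (α−1)/(κ−2) with κ = α+β, so α−1 = 0.3·50 = 15.00.
α = 16.00; β = κ − α = 36.00.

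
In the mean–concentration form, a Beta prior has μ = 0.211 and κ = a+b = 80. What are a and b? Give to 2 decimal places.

a = μκ = 0.211×80 = 16.88 and b = (1−μ)κ = 0.789×80 = 63.12.

a = 16.88, b = 63.12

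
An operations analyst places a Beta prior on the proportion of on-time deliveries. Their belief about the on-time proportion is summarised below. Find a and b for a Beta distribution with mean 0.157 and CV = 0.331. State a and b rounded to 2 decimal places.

Var = (CV·μ)² = (0.331×0.157)² = 0.002701.
a+b = μ(1−μ)/Var − 1 = 0.132351/0.002701 − 1 = 48.0086.
Thus a = 0.157·48.0086 = 7.54 and b = 0.843·48.0086 = 40.47.

a = 7.54, b = 40.47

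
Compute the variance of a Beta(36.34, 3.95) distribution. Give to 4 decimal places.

μ = 36.34/40.29 = 0.901961; Var = μ(1−μ)/(α+β+1) = 0.0884275/41.29 = 0.0021.

0.0021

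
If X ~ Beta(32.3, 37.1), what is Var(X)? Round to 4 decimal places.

0.0035

α+β = 69.4 and αβ = 1198.33, so Var = αβ/[(α+β)²(α+β+1)] = 1198.33/339071.744 = 0.0035.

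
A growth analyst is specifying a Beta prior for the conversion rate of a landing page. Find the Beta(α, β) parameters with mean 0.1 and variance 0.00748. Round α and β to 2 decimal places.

α = 1.10, β = 9.93

By moment matching, α+β = μ(1−μ)/σ² − 1 = (0.1·0.9)/0.00748 − 1 = 12.0321 − 1 = 11.0321.
Since α/(α+β) = μ, α = 0.1·11.0321 = 1.10 and β = 0.9·11.0321 = 9.93.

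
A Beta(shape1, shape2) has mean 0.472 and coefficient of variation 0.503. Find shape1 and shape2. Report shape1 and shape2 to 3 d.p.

σ = CV·μ = 0.503×0.472 = 0.23742, so σ² = 0.056366.
s+1 = μ(1−μ)/σ² = 0.249216/0.056366 = 4.4214, so s = shape1+shape2 = 3.4214.
shape1 = μs = 1.615, shape2 = (1−μ)s = 1.806.

shape1 = 1.615, shape2 = 1.806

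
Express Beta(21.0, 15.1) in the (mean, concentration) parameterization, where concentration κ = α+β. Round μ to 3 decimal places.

μ = 0.582, κ = 36.1

κ = α+β = 21.0+15.1 = 36.1; μ = α/κ = 21.0/36.1 = 0.582.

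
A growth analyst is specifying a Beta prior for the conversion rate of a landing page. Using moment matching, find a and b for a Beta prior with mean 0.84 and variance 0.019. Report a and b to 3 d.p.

a = 5.102, b = 0.972

By moment matching, a+b = μ(1−μ)/σ² − 1 = (0.84·0.16)/0.019 − 1 = 7.0737 − 1 = 6.0737.
Since a/(a+b) = μ, a = 0.84·6.0737 = 5.102 and b = 0.16·6.0737 = 0.972.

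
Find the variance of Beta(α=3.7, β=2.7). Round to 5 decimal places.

0.03296

μ = 3.7/6.4 = 0.578125; Var = μ(1−μ)/(α+β+1) = 0.2438965/7.4 = 0.03296.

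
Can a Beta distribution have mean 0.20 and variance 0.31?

No

For any Beta, Var(X) < E[X]·(1−E[X]).
Here μ(1−μ) = 0.20×0.80 = 0.1600, and 0.31 ≥ 0.1600.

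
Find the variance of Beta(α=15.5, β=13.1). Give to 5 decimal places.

0.00839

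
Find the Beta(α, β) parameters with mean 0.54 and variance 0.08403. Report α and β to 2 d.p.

α = 1.06, β = 0.90

Let s = α+β. The Beta variance is μ(1−μ)/(s+1).
So s+1 = μ(1−μ)/σ² = (0.54×0.46)/0.08403 = 0.2484/0.08403 = 2.9561, giving s = 1.9561.
Then α = μs = 0.54×1.9561 = 1.06 and β = (1−μ)s = 0.46×1.9561 = 0.90.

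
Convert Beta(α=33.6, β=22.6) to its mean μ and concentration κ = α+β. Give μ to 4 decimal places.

μ = 0.5979, κ = 56.2

κ = α+β = 33.6+22.6 = 56.2; μ = α/κ = 33.6/56.2 = 0.5979.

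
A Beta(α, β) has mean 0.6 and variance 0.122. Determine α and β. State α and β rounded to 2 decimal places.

α = 0.58, β = 0.39

Write ν = α+β; then α = μν and Var = μ(1−μ)/(ν+1).
ν = μ(1−μ)/Var − 1 = 0.24/0.122 − 1 = 0.9672.
α = 0.6·0.9672 = 0.58, β = 0.4·0.9672 = 0.39.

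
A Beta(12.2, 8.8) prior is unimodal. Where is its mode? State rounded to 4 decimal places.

0.5895

With α,β > 1, mode = (α−1)/(α+β−2) = 11.2/19.0 = 0.5895.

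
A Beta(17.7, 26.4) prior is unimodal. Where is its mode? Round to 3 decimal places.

0.397

With α,β > 1, mode = (α−1)/(α+β−2) = 16.7/42.1 = 0.397.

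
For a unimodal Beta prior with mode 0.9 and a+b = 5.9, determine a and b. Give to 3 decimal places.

a = 4.510, b = 1.390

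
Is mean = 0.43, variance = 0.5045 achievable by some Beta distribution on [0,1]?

For any Beta, Var(X) < E[X]·(1−E[X]).
Here μ(1−μ) = 0.43×0.57 = 0.2451, and 0.5045 ≥ 0.2451.

No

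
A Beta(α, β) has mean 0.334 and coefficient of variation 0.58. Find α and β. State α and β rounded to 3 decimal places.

α = 1.646, β = 3.282

σ = CV·μ = 0.58×0.334 = 0.19372, so σ² = 0.037527.
s+1 = μ(1−μ)/σ² = 0.222444/0.037527 = 5.9275, so s = α+β = 4.9275.
α = μs = 1.646, β = (1−μ)s = 3.282.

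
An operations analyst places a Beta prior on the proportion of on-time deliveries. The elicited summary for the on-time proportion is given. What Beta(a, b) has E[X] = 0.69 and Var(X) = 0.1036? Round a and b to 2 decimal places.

a = 0.73, b = 0.33

Write ν = a+b; then a = μν and Var = μ(1−μ)/(ν+1).
ν = μ(1−μ)/Var − 1 = 0.2139/0.1036 − 1 = 1.0647.
a = 0.69·1.0647 = 0.73, b = 0.31·1.0647 = 0.33.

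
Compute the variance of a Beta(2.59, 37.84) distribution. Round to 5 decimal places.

0.00145

Var = αβ/[(α+β)²(α+β+1)] = (2.59×37.84)/(40.43²×41.43) = 98.0056/67720.852407 = 0.00145.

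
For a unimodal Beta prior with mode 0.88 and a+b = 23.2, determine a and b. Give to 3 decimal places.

For a,b>1 the mode is (a−1)/(a+b−2), so a = mode·(κ−2)+1 = 0.88×21.2+1 = 19.656.
And b = (1−mode)·(κ−2)+1 = 0.12×21.2+1 = 3.544.

a = 19.656, b = 3.544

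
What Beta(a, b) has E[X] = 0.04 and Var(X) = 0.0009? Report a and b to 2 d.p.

Write ν = a+b; then a = μν and Var = μ(1−μ)/(ν+1).
ν = μ(1−μ)/Var − 1 = 0.0384/0.0009 − 1 = 41.6667.
a = 0.04·41.6667 = 1.67, b = 0.96·41.6667 = 40.00.

a = 1.67, b = 40.00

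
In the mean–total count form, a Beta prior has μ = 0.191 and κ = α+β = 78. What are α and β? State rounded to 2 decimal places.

Split κ in proportion μ : (1−μ): α = 0.191·78 = 14.90, β = 78 − 14.90 = 63.10.

α = 14.90, β = 63.10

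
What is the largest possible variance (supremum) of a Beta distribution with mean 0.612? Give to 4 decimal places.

For fixed mean μ the Beta variance is μ(1−μ)/(α+β+1), increasing as α+β decreases.
Its least upper bound (not attained) is μ(1−μ) = 0.612·0.388 = 0.2375.

0.2375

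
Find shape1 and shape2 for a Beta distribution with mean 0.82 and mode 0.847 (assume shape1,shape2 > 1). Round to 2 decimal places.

Let s = shape1+shape2. Mean gives shape1 = μs = 0.82s; mode gives (shape1−1)/(s−2) = 0.847.
Substituting: 0.82s − 1 = 0.847(s−2) = 0.847s − 1.694, so -0.027s = -0.694 and s = 25.7037.
Then shape1 = 0.82×25.7037 = 21.08 and shape2 = s−shape1 = 4.63.

shape1 = 21.08, shape2 = 4.63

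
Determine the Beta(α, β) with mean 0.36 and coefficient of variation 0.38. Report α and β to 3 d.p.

α = 4.072, β = 7.239

σ = CV·μ = 0.38×0.36 = 0.13680, so σ² = 0.018714.
s+1 = μ(1−μ)/σ² = 0.2304/0.018714 = 12.3115, so s = α+β = 11.3115.
α = μs = 4.072, β = (1−μ)s = 7.239.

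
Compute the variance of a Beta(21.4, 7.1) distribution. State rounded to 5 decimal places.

μ = 21.4/28.5 = 0.750877; Var = μ(1−μ)/(α+β+1) = 0.1870606/29.5 = 0.00634.

0.00634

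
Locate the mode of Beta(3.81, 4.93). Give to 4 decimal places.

The density x^(α−1)(1−x)^(β−1) is maximised at (α−1)/(α+β−2) = 2.81/6.74 = 0.4169.

0.4169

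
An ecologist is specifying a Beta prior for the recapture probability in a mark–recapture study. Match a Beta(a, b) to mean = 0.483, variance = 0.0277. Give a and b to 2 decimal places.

a = 3.87, b = 4.14

Let s = a+b. The Beta variance is μ(1−μ)/(s+1).
So s+1 = μ(1−μ)/σ² = (0.483×0.517)/0.0277 = 0.249711/0.0277 = 9.0148, giving s = 8.0148.
Then a = μs = 0.483×8.0148 = 3.87 and b = (1−μ)s = 0.517×8.0148 = 4.14.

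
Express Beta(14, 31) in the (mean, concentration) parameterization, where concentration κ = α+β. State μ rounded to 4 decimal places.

μ = 0.3111, κ = 45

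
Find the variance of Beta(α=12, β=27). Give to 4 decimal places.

0.0053

μ = 12/39 = 0.307692; Var = μ(1−μ)/(α+β+1) = 0.2130178/40 = 0.0053.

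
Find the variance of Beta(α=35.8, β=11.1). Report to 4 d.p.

α+β = 46.9 and αβ = 397.38, so Var = αβ/[(α+β)²(α+β+1)] = 397.38/105361.319 = 0.0038.

0.0038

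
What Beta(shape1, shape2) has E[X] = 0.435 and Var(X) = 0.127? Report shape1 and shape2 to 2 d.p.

shape1 = 0.41, shape2 = 0.53

Let s = shape1+shape2. The Beta variance is μ(1−μ)/(s+1).
So s+1 = μ(1−μ)/σ² = (0.435×0.565)/0.127 = 0.245775/0.127 = 1.9352, giving s = 0.9352.
Then shape1 = μs = 0.435×0.9352 = 0.41 and shape2 = (1−μ)s = 0.565×0.9352 = 0.53.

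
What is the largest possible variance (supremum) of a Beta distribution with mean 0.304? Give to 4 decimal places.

For fixed mean μ the Beta variance is μ(1−μ)/(α+β+1), increasing as α+β decreases.
Its least upper bound (not attained) is μ(1−μ) = 0.304·0.696 = 0.2116.

0.2116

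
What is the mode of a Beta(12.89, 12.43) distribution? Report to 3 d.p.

0.510

With α,β > 1, mode = (α−1)/(α+β−2) = 11.89/23.32 = 0.510.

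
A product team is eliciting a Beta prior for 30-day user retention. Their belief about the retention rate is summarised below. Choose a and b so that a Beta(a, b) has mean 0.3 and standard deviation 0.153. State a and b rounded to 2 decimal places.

a = 2.39, b = 5.58

First σ² = 0.023409. Setting a = μn, b = (1−μ)n with n = a+b,
μ(1−μ)/(n+1) = 0.023409 ⇒ n+1 = 0.21/0.023409 = 8.9709 ⇒ n = 7.9709.
Hence a = 0.3×7.9709 = 2.39, b = 0.7×7.9709 = 5.58.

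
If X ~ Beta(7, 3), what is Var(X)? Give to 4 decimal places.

α+β = 10 and αβ = 21, so Var = αβ/[(α+β)²(α+β+1)] = 21/1100 = 0.0191.

0.0191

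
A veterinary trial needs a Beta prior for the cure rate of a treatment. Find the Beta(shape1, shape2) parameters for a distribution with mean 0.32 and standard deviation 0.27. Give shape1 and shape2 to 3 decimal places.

shape1 = 0.635, shape2 = 1.350

σ² = 0.27² = 0.0729.
With s = shape1+shape2, Var = μ(1−μ)/(s+1), so s+1 = (0.32×0.68)/0.0729 = 2.9849 and s = 1.9849.
shape1 = μs = 0.635, shape2 = (1−μ)s = 1.350.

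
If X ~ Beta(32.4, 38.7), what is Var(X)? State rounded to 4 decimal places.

Var = αβ/[(α+β)²(α+β+1)] = (32.4×38.7)/(71.1²×72.1) = 1253.88/364480.641 = 0.0034.

0.0034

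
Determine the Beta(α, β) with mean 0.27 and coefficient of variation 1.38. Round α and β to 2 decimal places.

α = 0.11, β = 0.31

σ = CV·μ = 1.38×0.27 = 0.37260, so σ² = 0.138831.
s+1 = μ(1−μ)/σ² = 0.1971/0.138831 = 1.4197, so s = α+β = 0.4197.
α = μs = 0.11, β = (1−μ)s = 0.31.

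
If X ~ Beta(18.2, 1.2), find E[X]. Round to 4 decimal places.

0.9381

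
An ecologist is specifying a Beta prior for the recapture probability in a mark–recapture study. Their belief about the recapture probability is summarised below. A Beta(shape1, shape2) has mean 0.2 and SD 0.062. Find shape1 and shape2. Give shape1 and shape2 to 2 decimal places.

shape1 = 8.12, shape2 = 32.50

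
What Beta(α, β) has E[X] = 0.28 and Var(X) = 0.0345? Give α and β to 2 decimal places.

α = 1.36, β = 3.49

Let s = α+β. The Beta variance is μ(1−μ)/(s+1).
So s+1 = μ(1−μ)/σ² = (0.28×0.72)/0.0345 = 0.2016/0.0345 = 5.8435, giving s = 4.8435.
Then α = μs = 0.28×4.8435 = 1.36 and β = (1−μ)s = 0.72×4.8435 = 3.49.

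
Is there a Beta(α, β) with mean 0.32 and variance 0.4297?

A Beta with mean μ has variance μ(1−μ)/(α+β+1) < μ(1−μ).
Here μ(1−μ) = 0.32×0.68 = 0.2176, and 0.4297 ≥ 0.2176.

No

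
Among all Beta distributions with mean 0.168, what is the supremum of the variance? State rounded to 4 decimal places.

0.1398

For fixed mean μ the Beta variance is μ(1−μ)/(α+β+1), increasing as α+β decreases.
Its least upper bound (not attained) is μ(1−μ) = 0.168·0.832 = 0.1398.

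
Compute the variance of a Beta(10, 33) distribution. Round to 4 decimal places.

0.0041

α+β = 43 and αβ = 330, so Var = αβ/[(α+β)²(α+β+1)] = 330/81356 = 0.0041.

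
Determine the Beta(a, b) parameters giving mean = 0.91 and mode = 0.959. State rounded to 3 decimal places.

a = 17.049, b = 1.686

With s = a+b: μ = a/s and mode = (a−1)/(s−2). Eliminating a = μs,
μs − 1 = m(s−2) ⇒ s(μ−m) = 1−2m ⇒ s = -0.918/-0.049 = 18.7347.
So a = μs = 17.049, b = (1−μ)s = 1.686.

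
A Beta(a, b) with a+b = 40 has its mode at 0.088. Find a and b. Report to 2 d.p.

a = 4.34, b = 35.66

Mode = (a−1)/(κ−2) with κ = a+b, so a−1 = 0.088·38 = 3.34.
a = 4.34; b = κ − a = 35.66.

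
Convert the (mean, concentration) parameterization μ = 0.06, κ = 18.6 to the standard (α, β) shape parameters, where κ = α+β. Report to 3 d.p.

α = 1.116, β = 17.484

α = μκ = 0.06×18.6 = 1.116 and β = (1−μ)κ = 0.94×18.6 = 17.484.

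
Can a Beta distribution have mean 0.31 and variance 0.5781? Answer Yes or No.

For any Beta, Var(X) < E[X]·(1−E[X]).
Here μ(1−μ) = 0.31×0.69 = 0.2139, and 0.5781 ≥ 0.2139.

No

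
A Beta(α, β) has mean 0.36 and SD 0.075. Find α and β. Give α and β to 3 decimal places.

α = 14.386, β = 25.574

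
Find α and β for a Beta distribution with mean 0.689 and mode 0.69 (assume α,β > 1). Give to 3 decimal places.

Let s = α+β. Mean gives α = μs = 0.689s; mode gives (α−1)/(s−2) = 0.69.
Substituting: 0.689s − 1 = 0.69(s−2) = 0.69s − 1.38, so -0.001s = -0.38 and s = 380.0000.
Then α = 0.689×380.0000 = 261.820 and β = s−α = 118.180.

α = 261.820, β = 118.180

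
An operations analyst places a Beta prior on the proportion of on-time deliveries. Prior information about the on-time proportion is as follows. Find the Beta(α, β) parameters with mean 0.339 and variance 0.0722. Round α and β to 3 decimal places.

α = 0.713, β = 1.390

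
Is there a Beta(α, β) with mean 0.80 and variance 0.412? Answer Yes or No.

No

The Beta variance bound is σ² < μ(1−μ).
Here μ(1−μ) = 0.80×0.20 = 0.1600, and 0.412 ≥ 0.1600.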